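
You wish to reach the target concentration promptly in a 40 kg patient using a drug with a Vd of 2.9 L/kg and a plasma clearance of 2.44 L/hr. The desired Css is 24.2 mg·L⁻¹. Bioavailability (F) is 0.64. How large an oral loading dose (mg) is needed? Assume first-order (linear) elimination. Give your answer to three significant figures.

Total Vd = 2.9 × 40 = 116.0 L
LD = Vd × C / F = 116.0 × 24.20 / 0.64 = 4386 mg

4390 mg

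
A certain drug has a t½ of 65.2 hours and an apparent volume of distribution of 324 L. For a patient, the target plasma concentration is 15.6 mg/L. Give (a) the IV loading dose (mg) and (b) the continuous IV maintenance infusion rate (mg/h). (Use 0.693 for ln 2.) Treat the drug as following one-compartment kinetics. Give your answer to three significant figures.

(a) 5050 mg; (b) 53.7 mg/h

LD = Vd × C = 324.0 × 15.6 = 5054 mg
CL = 0.693 × Vd / t½ = 0.693 × 324.0 / 65.2 = 3.444 L/h
Infusion rate = CL × Css = 3.444 × 15.6 = 53.73 mg/h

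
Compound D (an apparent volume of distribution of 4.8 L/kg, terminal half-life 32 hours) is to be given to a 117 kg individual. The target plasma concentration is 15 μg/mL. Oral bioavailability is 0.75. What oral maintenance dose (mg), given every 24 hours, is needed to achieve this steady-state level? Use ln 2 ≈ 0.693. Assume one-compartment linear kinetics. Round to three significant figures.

5840 mg

Vd(total) = 117 kg × 4.8 L/kg = 561.6 L
CL = 0.693 × Vd / t½ = 0.693 × 561.6 / 32 = 12.16 L/h
D = CL × Css × τ / F = 12.16 × 15 × 24 / 0.75 = 5837 mg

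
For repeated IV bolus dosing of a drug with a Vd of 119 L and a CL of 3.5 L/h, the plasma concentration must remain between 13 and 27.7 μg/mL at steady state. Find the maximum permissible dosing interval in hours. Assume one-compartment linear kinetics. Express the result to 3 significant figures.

25.7 h

k = CL / Vd = 3.500 / 119.0 = 0.02941 h⁻¹
Between IV bolus doses, concentration decays as C = C₀·e^(−kτ), so C_peak/C_trough = e^(kτ).
τ_max = ln(C_peak/C_trough) / k = ln(27.7/13) / 0.02941 = 0.7565 / 0.02941 = 25.72 h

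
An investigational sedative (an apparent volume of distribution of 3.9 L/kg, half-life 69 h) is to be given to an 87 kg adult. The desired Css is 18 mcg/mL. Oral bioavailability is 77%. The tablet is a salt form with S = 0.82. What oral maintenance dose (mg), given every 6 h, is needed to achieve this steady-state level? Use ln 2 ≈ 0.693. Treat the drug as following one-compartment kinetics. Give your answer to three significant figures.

Total Vd = 3.9 × 87 = 339.3 L
k = 0.693/69 = 0.01004 h⁻¹, so CL = k·Vd = 0.01004 × 339.3 = 3.407 L/h
D = CL × Css × τ / F / S = 3.407 × 18 × 6 / 0.77 / 0.82 = 582.8 mg

583 mg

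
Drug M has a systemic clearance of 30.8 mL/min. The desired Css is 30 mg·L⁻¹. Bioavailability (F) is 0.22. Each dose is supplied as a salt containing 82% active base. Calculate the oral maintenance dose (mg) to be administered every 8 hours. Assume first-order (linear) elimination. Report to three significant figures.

CL = 30.8 mL/min × 60/1000 = 1.848 L/h
D = CL × Css × τ / F / S = 1.848 × 30 × 8 / 0.22 / 0.82 = 2459 mg

2460 mg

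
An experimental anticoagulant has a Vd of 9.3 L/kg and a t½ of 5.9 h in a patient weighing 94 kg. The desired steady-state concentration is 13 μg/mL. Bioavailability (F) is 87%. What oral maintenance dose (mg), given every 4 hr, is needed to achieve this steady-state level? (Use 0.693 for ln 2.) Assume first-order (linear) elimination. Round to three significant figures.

6140 mg

Vd(total) = 94 kg × 9.3 L/kg = 874.2 L
CL = 0.693 × Vd / t½ = 0.693 × 874.2 / 5.9 = 102.7 L/h
D = CL × Css × τ / F = 102.7 × 13 × 4 / 0.87 = 6138 mg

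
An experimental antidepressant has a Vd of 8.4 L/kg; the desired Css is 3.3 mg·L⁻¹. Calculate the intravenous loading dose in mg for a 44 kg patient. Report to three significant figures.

1220 mg

Vd = 8.4 L/kg × 44 kg = 369.6 L
LD = Vd × C = 369.6 × 3.300 = 1220 mg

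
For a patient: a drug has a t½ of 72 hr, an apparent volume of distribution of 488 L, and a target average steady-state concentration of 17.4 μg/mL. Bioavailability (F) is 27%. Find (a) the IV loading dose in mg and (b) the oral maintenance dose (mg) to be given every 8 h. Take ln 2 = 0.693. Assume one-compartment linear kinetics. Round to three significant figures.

(a) 8490 mg; (b) 2420 mg

LD = Vd × C = 488.0 × 17.4 = 8491 mg
CL = 0.693 × Vd / t½ = 0.693 × 488.0 / 72 = 4.697 L/h
D = CL × Css × τ / F = 4.697 × 17.4 × 8 / 0.27 = 2422 mg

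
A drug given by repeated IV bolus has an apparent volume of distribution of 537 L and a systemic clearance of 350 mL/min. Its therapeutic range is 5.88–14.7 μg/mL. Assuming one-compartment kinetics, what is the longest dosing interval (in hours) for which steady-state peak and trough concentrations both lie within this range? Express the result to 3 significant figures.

23.4 h

CL = 350 mL/min = 350 × 0.06 = 21.00 L/h
k = CL / Vd = 21.00 / 537.0 = 0.03911 h⁻¹
Between IV bolus doses, concentration decays as C = C₀·e^(−kτ), so C_peak/C_trough = e^(kτ).
τ_max = ln(C_peak/C_trough) / k = ln(14.7/5.88) / 0.03911 = 0.9163 / 0.03911 = 23.43 h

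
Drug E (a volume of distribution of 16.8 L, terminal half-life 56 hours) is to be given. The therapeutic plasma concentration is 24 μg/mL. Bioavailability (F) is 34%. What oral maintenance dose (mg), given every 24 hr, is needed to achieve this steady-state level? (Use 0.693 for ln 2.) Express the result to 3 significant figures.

352 mg

CL = ln 2 · Vd / t½ = 0.693 × 16.80 / 56 = 0.2079 L/h
D = CL × Css × τ / F = 0.2079 × 24 × 24 / 0.34 = 352.2 mg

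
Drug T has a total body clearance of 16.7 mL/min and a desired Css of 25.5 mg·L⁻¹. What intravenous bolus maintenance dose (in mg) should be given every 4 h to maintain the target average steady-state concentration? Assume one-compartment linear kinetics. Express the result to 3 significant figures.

CL = 16.7 mL/min = 16.7 × 0.06 = 1.002 L/h
D = CL × Css × τ = 1.002 × 25.5 × 4 = 102.2 mg

102 mg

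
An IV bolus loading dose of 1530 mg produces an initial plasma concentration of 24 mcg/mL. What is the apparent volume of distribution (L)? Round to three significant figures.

63.8 L

Immediately after an IV bolus, C₀ = Dose / Vd, so Vd = Dose / C₀.
Vd = 1530 / 24 = 63.75 L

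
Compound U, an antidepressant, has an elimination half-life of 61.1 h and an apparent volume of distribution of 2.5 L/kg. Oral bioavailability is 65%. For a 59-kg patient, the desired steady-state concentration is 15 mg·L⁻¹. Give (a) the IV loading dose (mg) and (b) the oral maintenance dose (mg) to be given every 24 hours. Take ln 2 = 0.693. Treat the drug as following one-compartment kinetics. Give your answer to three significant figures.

Vd = 2.5 L/kg × 59 kg = 147.5 L
LD = Vd × C = 147.5 × 15 = 2213 mg
CL = 0.693 × Vd / t½ = 0.693 × 147.5 / 61.1 = 1.673 L/h
D = CL × Css × τ / F = 1.673 × 15 × 24 / 0.65 = 926.6 mg

(a) 2210 mg; (b) 927 mg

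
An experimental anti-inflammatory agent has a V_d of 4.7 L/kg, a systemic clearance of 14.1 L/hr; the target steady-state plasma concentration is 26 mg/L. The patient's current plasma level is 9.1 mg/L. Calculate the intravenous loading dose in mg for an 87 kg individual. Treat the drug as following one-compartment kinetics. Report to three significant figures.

Total Vd = 4.7 × 87 = 408.9 L
The loading dose fills Vd to the target concentration.
Concentration deficit ΔC = 26 − 9.1 = 16.90 mg/L
LD = Vd × ΔC = 408.9 × 16.90 = 6910 mg

6910 mg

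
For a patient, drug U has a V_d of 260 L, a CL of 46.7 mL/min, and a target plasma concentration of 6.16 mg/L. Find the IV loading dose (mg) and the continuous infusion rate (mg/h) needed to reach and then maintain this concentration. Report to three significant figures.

(a) 1600 mg; (b) 17.3 mg/h

LD = Vd · C_target = 260.0 × 6.16 = 1602 mg
CL = 46.7 mL/min = 46.7 × 0.06 = 2.802 L/h
Infusion rate = 2.802 L/h × 6.16 mg/L = 17.26 mg/h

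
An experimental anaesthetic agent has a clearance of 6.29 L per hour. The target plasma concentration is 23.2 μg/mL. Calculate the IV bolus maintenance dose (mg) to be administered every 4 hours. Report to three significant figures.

D = CL × Css × τ = 6.290 × 23.2 × 4 = 583.7 mg

584 mg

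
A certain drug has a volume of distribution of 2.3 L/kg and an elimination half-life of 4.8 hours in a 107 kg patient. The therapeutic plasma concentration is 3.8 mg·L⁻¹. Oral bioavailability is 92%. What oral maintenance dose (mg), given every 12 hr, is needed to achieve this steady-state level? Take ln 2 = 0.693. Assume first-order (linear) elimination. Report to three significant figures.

Total Vd = 2.3 × 107 = 246.1 L
k = 0.693/4.8 = 0.1444 h⁻¹, so CL = k·Vd = 0.1444 × 246.1 = 35.54 L/h
D = CL × Css × τ / F = 35.54 × 3.8 × 12 / 0.92 = 1762 mg

1760 mg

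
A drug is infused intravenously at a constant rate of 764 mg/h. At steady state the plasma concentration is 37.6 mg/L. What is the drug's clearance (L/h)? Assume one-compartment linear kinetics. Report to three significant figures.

At steady state, infusion rate = CL × Css, so CL = rate / Css.
CL = 764 / 37.6 = 20.32 L/h

20.3 L/h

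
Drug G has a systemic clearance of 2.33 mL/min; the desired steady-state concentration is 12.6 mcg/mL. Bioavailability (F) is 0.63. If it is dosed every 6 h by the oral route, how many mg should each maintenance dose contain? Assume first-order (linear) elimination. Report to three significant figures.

16.8 mg

CL = 2.33 mL/min × 60/1000 = 0.1398 L/h
D = CL × Css × τ / F = 0.1398 × 12.6 × 6 / 0.63 = 16.78 mg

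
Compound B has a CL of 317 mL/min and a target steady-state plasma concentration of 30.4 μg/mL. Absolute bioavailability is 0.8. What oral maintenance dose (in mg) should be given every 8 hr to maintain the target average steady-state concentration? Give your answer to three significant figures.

CL = 317 mL/min × 60/1000 = 19.02 L/h
At steady state, dose per interval replaces the amount cleared in that interval: F·D/τ = CL·Css.
D = CL × Css × τ / F = 19.02 × 30.4 × 8 / 0.8 = 5782 mg

5780 mg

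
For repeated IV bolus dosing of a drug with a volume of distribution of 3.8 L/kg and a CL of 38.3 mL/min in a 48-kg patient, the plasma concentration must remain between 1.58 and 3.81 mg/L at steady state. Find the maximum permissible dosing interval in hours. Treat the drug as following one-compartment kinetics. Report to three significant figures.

Total Vd = 3.8 × 48 = 182.4 L
Convert clearance: 38.3 mL/min × 60 min/h ÷ 1000 mL/L = 2.298 L/h
k = CL / Vd = 2.298 / 182.4 = 0.01260 h⁻¹
Between IV bolus doses, concentration decays as C = C₀·e^(−kτ), so C_peak/C_trough = e^(kτ).
τ_max = ln(C_peak/C_trough) / k = ln(3.81/1.58) / 0.01260 = 0.8802 / 0.01260 = 69.86 h

69.9 h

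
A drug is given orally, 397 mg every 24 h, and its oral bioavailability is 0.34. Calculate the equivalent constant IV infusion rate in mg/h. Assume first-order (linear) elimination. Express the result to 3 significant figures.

5.62 mg/h

Equivalent systemic input: infusion rate = F·D/τ.
Rate = 0.34 × 397 / 24 = 5.624 mg/h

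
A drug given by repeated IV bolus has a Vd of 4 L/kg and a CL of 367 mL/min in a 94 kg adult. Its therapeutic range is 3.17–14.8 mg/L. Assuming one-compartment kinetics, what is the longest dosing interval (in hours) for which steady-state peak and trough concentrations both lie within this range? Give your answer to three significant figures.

Total Vd = 4 × 94 = 376.0 L
CL = 367 mL/min = 367 × 0.06 = 22.02 L/h
k = CL / Vd = 22.02 / 376.0 = 0.05856 h⁻¹
Between IV bolus doses, concentration decays as C = C₀·e^(−kτ), so C_peak/C_trough = e^(kτ).
τ_max = ln(C_peak/C_trough) / k = ln(14.8/3.17) / 0.05856 = 1.541 / 0.05856 = 26.31 h

26.3 h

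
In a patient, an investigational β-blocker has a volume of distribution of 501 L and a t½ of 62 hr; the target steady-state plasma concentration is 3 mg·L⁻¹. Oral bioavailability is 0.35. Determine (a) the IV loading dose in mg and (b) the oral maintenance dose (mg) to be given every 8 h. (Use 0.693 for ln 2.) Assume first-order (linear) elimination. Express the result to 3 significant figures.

LD = Vd × C = 501.0 × 3 = 1503 mg
CL = 0.693 × Vd / t½ = 0.693 × 501.0 / 62 = 5.600 L/h
D = CL × Css × τ / F = 5.600 × 3 × 8 / 0.35 = 384.0 mg

(a) 1500 mg; (b) 384 mg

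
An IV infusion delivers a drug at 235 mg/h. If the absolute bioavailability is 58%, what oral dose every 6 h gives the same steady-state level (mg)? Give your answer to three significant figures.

2430 mg

To maintain the same Css, the systemic dosing rate must be unchanged: F·D/τ = infusion rate.
D = rate × τ / F = 235 × 6 / 0.58 = 2431 mg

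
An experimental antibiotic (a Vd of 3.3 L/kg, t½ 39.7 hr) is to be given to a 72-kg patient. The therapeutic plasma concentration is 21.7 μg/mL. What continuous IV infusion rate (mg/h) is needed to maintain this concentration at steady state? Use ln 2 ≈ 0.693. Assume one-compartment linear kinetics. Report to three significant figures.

90.0 mg/h

Vd(total) = 72 kg × 3.3 L/kg = 237.6 L
CL = 0.693 × Vd / t½ = 0.693 × 237.6 / 39.7 = 4.148 L/h
Infusion rate = CL × Css = 4.148 × 21.7 = 90.01 mg/h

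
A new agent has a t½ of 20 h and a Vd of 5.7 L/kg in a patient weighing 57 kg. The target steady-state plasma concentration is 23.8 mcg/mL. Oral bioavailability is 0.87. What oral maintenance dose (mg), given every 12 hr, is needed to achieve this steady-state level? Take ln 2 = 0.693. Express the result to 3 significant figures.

3700 mg

Vd(total) = 57 kg × 5.7 L/kg = 324.9 L
CL = 0.693 × Vd / t½ = 0.693 × 324.9 / 20 = 11.26 L/h
D = CL × Css × τ / F = 11.26 × 23.8 × 12 / 0.87 = 3696 mg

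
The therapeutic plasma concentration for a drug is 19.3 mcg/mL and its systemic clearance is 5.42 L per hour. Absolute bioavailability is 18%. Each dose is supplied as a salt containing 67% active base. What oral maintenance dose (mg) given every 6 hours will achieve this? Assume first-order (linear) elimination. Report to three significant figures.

5200 mg

D = CL × Css × τ / F / S = 5.420 × 19.3 × 6 / 0.18 / 0.67 = 5204 mg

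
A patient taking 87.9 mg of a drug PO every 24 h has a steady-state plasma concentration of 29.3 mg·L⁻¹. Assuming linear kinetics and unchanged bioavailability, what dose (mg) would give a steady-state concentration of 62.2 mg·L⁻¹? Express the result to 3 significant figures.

187 mg

With linear kinetics, Css is proportional to dose rate (D/τ) at fixed clearance.
D₂ = D₁ × (Css,target / Css,current) = 87.9 × 62.2/29.3 = 186.6 mg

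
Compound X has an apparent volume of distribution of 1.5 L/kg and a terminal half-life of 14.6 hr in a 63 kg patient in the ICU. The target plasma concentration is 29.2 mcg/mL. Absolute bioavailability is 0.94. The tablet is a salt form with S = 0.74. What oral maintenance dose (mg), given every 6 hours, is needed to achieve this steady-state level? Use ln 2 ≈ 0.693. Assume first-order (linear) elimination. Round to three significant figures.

Vd = 1.5 L/kg × 63 kg = 94.50 L
CL = 0.693 × Vd / t½ = 0.693 × 94.50 / 14.6 = 4.486 L/h
D = CL × Css × τ / F / S = 4.486 × 29.2 × 6 / 0.94 / 0.74 = 1130 mg

1130 mg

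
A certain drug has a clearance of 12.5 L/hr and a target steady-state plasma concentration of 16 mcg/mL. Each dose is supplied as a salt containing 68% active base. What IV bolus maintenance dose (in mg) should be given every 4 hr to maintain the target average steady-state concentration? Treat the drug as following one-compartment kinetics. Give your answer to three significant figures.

D = CL × Css × τ / S = 12.50 × 16 × 4 / 0.68 = 1176 mg

1180 mg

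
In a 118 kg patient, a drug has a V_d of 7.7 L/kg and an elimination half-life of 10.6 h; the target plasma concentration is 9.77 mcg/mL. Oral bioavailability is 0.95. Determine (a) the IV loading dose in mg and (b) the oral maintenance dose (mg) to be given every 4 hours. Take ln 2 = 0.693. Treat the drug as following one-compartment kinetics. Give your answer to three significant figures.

(a) 8880 mg; (b) 2440 mg

Vd(total) = 118 kg × 7.7 L/kg = 908.6 L
LD = Vd × C = 908.6 × 9.77 = 8877 mg
CL = 0.693 × Vd / t½ = 0.693 × 908.6 / 10.6 = 59.40 L/h
D = CL × Css × τ / F = 59.40 × 9.77 × 4 / 0.95 = 2444 mg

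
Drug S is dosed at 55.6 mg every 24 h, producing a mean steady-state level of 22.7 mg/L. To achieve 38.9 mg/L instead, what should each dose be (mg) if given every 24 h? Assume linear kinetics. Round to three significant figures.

With linear kinetics, Css is proportional to dose rate (D/τ) at fixed clearance.
D₂ = D₁ × (Css,target / Css,current) = 55.6 × 38.9/22.7 = 95.28 mg

95.3 mg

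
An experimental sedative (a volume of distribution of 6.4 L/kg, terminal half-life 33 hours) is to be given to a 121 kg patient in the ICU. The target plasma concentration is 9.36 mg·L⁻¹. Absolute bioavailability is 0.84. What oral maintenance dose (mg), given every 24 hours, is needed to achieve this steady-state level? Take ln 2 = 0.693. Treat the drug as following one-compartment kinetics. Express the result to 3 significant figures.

Total Vd = 6.4 × 121 = 774.4 L
k = 0.693/33 = 0.02100 h⁻¹, so CL = k·Vd = 0.02100 × 774.4 = 16.26 L/h
D = CL × Css × τ / F = 16.26 × 9.36 × 24 / 0.84 = 4348 mg

4350 mg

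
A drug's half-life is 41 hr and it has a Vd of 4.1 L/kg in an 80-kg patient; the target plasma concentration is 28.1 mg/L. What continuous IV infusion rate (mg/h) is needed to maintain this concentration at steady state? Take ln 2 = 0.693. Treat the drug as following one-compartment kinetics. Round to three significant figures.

156 mg/h

Vd(total) = 80 kg × 4.1 L/kg = 328.0 L
CL = ln 2 · Vd / t½ = 0.693 × 328.0 / 41 = 5.544 L/h
Infusion rate = CL × Css = 5.544 × 28.1 = 155.8 mg/h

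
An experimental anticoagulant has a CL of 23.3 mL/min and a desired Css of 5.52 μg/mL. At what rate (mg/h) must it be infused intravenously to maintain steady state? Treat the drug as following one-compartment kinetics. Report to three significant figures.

7.72 mg/h

CL = 23.3 mL/min = 23.3 × 0.06 = 1.398 L/h
Infusion rate = CL · Css = 1.398 L/h × 5.52 mg/L = 7.717 mg/h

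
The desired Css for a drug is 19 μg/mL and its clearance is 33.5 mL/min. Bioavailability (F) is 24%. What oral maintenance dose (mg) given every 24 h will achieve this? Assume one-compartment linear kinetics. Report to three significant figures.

CL = 33.5 mL/min × 60/1000 = 2.010 L/h
D = CL × Css × τ / F = 2.010 × 19 × 24 / 0.24 = 3819 mg

3820 mg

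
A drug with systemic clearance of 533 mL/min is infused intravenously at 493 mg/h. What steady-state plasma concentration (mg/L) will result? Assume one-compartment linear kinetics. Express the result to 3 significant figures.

CL = 533 mL/min × 60/1000 = 31.98 L/h
Css = rate / CL = 493 / 31.98 = 15.42 mg/L

15.4 mg/L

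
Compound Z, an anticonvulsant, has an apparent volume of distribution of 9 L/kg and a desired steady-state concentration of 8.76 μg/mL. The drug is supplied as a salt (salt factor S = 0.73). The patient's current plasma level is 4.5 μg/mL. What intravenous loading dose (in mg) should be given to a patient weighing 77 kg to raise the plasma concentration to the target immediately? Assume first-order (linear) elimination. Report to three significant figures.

Total Vd = 9 × 77 = 693.0 L
The loading dose fills Vd to the target concentration.
Concentration deficit ΔC = 8.76 − 4.5 = 4.260 mg/L
LD = Vd × ΔC / S = 693.0 × 4.260 / 0.73 = 4044 mg

4040 mg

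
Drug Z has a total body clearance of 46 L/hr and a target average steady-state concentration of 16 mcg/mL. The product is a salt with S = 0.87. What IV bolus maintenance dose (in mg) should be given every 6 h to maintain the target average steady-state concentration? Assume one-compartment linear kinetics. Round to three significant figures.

D = CL × Css × τ / S = 46.00 × 16 × 6 / 0.87 = 5076 mg

5080 mg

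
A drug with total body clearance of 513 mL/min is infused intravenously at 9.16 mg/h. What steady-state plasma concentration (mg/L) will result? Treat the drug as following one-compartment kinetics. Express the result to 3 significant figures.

0.298 mg/L

CL = 513 mL/min = 513 × 0.06 = 30.78 L/h
Css = rate / CL = 9.16 / 30.78 = 0.2976 mg/L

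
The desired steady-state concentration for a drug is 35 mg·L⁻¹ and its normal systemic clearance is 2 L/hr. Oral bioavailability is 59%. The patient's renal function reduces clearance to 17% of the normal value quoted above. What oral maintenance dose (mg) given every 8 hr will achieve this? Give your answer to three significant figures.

161 mg

Patient clearance = 0.17 × 2.000 = 0.3400 L/h
At steady state, dose per interval replaces the amount cleared in that interval: F·D/τ = CL·Css.
D = CL × Css × τ / F = 0.3400 × 35 × 8 / 0.59 = 161.4 mg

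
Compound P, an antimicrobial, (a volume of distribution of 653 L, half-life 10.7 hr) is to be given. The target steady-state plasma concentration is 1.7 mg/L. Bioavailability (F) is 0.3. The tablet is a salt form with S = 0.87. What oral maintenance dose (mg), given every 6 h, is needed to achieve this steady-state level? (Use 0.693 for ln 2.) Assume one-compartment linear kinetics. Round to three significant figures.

CL = ln 2 · Vd / t½ = 0.693 × 653.0 / 10.7 = 42.29 L/h
D = CL × Css × τ / F / S = 42.29 × 1.7 × 6 / 0.3 / 0.87 = 1653 mg

1650 mg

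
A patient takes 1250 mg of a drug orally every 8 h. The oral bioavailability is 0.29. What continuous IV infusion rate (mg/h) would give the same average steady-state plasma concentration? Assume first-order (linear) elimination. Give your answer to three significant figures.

Equivalent systemic input: infusion rate = F·D/τ.
Rate = 0.29 × 1250 / 8 = 45.31 mg/h

45.3 mg/h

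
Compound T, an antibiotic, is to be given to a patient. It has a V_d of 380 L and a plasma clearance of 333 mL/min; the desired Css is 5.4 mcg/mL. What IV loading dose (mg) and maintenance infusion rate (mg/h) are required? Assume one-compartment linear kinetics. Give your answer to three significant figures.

(a) 2050 mg; (b) 108 mg/h

Loading dose = Vd × C = 380.0 × 5.4 = 2052 mg
Convert clearance: 333 mL/min × 60 min/h ÷ 1000 mL/L = 19.98 L/h
Maintenance: replace elimination → rate = CL × Css = 19.98 × 5.4 = 107.9 mg/h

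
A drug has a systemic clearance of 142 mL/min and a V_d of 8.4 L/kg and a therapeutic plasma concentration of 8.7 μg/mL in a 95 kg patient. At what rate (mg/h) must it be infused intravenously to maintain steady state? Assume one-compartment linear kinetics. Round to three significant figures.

Convert clearance: 142 mL/min × 60 min/h ÷ 1000 mL/L = 8.520 L/h
Rate = CL × Css = 8.520 × 8.7 = 74.12 mg/h

74.1 mg/h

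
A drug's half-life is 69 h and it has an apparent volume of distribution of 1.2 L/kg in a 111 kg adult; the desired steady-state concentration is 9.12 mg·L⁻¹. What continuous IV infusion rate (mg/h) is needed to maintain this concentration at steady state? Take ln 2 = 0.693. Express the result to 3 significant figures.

12.2 mg/h

Total Vd = 1.2 × 111 = 133.2 L
CL = ln 2 · Vd / t½ = 0.693 × 133.2 / 69 = 1.338 L/h
Infusion rate = CL × Css = 1.338 × 9.12 = 12.20 mg/h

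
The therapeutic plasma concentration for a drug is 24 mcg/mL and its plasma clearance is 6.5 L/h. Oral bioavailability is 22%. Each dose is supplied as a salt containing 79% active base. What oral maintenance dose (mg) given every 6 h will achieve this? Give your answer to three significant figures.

D = CL × Css × τ / F / S = 6.500 × 24 × 6 / 0.22 / 0.79 = 5386 mg

5390 mg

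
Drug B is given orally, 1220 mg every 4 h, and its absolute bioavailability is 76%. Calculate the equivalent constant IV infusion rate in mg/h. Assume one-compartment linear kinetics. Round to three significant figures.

232 mg/h

Equivalent systemic input: infusion rate = F·D/τ.
Rate = 0.76 × 1220 / 4 = 231.8 mg/h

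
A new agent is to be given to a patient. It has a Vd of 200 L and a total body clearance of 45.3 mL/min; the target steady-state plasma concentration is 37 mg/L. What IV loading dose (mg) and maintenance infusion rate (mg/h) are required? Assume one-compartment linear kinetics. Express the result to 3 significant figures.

(a) 7400 mg; (b) 101 mg/h

Loading: fill Vd to C_target → 200.0 L × 37 mg/L = 7400 mg
CL = 45.3 mL/min × 60/1000 = 2.718 L/h
Maintenance: replace elimination → rate = CL × Css = 2.718 × 37 = 100.6 mg/h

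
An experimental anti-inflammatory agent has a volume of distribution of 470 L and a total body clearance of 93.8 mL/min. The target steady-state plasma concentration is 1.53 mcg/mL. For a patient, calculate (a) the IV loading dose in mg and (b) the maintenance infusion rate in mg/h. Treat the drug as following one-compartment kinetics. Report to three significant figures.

Loading: fill Vd to C_target → 470.0 L × 1.53 mg/L = 719.1 mg
Convert clearance: 93.8 mL/min × 60 min/h ÷ 1000 mL/L = 5.628 L/h
Maintenance: replace elimination → rate = CL × Css = 5.628 × 1.53 = 8.611 mg/h

(a) 719 mg; (b) 8.61 mg/h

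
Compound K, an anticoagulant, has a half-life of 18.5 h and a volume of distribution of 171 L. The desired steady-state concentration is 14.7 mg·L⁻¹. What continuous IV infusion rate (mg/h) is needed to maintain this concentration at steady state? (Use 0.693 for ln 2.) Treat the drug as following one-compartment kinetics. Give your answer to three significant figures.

94.2 mg/h

CL = ln 2 · Vd / t½ = 0.693 × 171.0 / 18.5 = 6.406 L/h
Infusion rate = CL × Css = 6.406 × 14.7 = 94.17 mg/h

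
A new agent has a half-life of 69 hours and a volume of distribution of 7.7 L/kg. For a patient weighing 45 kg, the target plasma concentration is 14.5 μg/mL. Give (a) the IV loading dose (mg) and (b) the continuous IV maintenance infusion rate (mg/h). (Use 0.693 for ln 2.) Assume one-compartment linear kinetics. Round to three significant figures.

Vd(total) = 45 kg × 7.7 L/kg = 346.5 L
LD = Vd × C = 346.5 × 14.5 = 5024 mg
CL = 0.693 × Vd / t½ = 0.693 × 346.5 / 69 = 3.480 L/h
Infusion rate = CL × Css = 3.480 × 14.5 = 50.46 mg/h

(a) 5020 mg; (b) 50.5 mg/h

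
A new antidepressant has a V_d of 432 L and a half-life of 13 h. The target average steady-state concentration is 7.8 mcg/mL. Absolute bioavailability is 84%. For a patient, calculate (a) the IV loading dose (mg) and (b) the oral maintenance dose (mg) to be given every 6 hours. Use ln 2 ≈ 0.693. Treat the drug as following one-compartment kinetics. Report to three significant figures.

LD = Vd × C = 432.0 × 7.8 = 3370 mg
CL = 0.693 × Vd / t½ = 0.693 × 432.0 / 13 = 23.03 L/h
D = CL × Css × τ / F = 23.03 × 7.8 × 6 / 0.84 = 1283 mg

(a) 3370 mg; (b) 1280 mg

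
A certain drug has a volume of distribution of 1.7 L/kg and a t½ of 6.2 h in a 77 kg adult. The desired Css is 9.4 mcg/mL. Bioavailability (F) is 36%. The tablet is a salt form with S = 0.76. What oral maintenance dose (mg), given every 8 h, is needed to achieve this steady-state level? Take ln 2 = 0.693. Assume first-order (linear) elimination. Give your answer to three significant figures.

Total Vd = 1.7 × 77 = 130.9 L
CL = 0.693 × Vd / t½ = 0.693 × 130.9 / 6.2 = 14.63 L/h
D = CL × Css × τ / F / S = 14.63 × 9.4 × 8 / 0.36 / 0.76 = 4021 mg

4020 mg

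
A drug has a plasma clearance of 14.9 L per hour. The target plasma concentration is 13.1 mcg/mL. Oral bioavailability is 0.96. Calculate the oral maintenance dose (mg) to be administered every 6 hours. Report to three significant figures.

1220 mg

At steady state, dose per interval replaces the amount cleared in that interval: F·D/τ = CL·Css.
D = CL × Css × τ / F = 14.90 × 13.1 × 6 / 0.96 = 1220 mg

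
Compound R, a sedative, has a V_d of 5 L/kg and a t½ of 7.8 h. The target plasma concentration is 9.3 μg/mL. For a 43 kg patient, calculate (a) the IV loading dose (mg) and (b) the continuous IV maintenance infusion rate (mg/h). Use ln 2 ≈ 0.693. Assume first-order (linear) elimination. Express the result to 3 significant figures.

Vd(total) = 43 kg × 5 L/kg = 215.0 L
LD = Vd × C = 215.0 × 9.3 = 2000 mg
CL = 0.693 × Vd / t½ = 0.693 × 215.0 / 7.8 = 19.10 L/h
Infusion rate = CL × Css = 19.10 × 9.3 = 177.6 mg/h

(a) 2000 mg; (b) 178 mg/h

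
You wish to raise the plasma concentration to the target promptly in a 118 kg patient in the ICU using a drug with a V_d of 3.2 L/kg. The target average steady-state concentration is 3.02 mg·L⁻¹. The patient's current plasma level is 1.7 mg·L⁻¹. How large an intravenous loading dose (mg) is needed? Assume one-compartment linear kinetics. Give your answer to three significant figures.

Vd(total) = 118 kg × 3.2 L/kg = 377.6 L
Concentration deficit ΔC = 3.02 − 1.7 = 1.320 mg/L
LD = Vd × ΔC = 377.6 × 1.320 = 498.4 mg

498 mg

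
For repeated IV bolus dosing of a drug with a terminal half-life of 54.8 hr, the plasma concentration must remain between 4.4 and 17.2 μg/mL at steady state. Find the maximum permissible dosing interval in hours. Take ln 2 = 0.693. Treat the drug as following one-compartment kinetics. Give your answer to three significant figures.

108 h

k = 0.693 / t½ = 0.693 / 54.8 = 0.01265 h⁻¹
Between IV bolus doses, concentration decays as C = C₀·e^(−kτ), so C_peak/C_trough = e^(kτ).
τ_max = ln(C_peak/C_trough) / k = ln(17.2/4.4) / 0.01265 = 1.363 / 0.01265 = 107.7 h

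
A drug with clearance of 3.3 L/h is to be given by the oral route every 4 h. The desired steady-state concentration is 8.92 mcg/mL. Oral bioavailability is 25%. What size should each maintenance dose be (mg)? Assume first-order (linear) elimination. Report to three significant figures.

471 mg

D = CL × Css × τ / F = 3.300 × 8.92 × 4 / 0.25 = 471.0 mg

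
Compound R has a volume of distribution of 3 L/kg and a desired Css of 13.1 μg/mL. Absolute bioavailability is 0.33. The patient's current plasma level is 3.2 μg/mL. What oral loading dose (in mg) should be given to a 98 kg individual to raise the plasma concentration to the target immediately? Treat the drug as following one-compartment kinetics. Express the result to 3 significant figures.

Vd(total) = 98 kg × 3 L/kg = 294.0 L
Concentration deficit ΔC = 13.1 − 3.2 = 9.900 mg/L
LD = Vd × ΔC / F = 294.0 × 9.900 / 0.33 = 8820 mg

8820 mg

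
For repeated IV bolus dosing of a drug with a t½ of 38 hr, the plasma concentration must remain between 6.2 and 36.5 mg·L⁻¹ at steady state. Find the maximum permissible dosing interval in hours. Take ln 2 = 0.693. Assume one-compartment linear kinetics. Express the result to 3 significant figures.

97.2 h

k = 0.693 / t½ = 0.693 / 38 = 0.01824 h⁻¹
Between IV bolus doses, concentration decays as C = C₀·e^(−kτ), so C_peak/C_trough = e^(kτ).
τ_max = ln(C_peak/C_trough) / k = ln(36.5/6.2) / 0.01824 = 1.773 / 0.01824 = 97.20 h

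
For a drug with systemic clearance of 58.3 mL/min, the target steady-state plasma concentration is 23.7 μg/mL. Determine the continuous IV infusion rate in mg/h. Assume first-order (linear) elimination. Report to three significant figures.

82.9 mg/h

CL = 58.3 mL/min × 60/1000 = 3.498 L/h
Infusion rate = CL · Css = 3.498 L/h × 23.7 mg/L = 82.90 mg/h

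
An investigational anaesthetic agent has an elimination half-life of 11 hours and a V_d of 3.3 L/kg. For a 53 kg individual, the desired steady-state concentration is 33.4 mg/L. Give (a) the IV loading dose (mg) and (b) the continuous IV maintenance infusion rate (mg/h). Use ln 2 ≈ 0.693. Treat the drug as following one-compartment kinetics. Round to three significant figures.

(a) 5840 mg; (b) 368 mg/h

Vd(total) = 53 kg × 3.3 L/kg = 174.9 L
LD = Vd × C = 174.9 × 33.4 = 5842 mg
CL = 0.693 × Vd / t½ = 0.693 × 174.9 / 11 = 11.02 L/h
Infusion rate = CL × Css = 11.02 × 33.4 = 368.1 mg/h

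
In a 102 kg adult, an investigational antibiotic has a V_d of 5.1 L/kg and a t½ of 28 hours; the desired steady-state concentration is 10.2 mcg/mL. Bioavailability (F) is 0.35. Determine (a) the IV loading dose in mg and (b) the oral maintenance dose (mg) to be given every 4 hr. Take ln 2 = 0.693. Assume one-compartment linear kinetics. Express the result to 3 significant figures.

(a) 5310 mg; (b) 1500 mg

Total Vd = 5.1 × 102 = 520.2 L
LD = Vd × C = 520.2 × 10.2 = 5306 mg
CL = 0.693 × Vd / t½ = 0.693 × 520.2 / 28 = 12.87 L/h
D = CL × Css × τ / F = 12.87 × 10.2 × 4 / 0.35 = 1500 mg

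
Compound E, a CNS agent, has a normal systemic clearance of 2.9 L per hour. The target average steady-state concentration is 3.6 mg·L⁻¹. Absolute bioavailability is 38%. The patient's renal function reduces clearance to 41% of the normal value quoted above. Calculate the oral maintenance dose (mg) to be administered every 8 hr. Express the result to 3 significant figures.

90.1 mg

Patient clearance = 0.41 × 2.900 = 1.189 L/h
D = CL × Css × τ / F = 1.189 × 3.6 × 8 / 0.38 = 90.11 mg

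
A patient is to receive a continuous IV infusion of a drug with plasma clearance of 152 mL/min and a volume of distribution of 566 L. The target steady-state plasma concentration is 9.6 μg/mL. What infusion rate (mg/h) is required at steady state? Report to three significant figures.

Convert clearance: 152 mL/min × 60 min/h ÷ 1000 mL/L = 9.120 L/h
R₀ = 9.120 × 9.6 = 87.55 mg/h

87.6 mg/h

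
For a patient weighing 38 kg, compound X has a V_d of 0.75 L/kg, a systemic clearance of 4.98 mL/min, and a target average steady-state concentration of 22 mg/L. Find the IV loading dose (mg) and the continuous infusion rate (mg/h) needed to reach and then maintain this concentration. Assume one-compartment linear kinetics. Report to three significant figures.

Vd(total) = 38 kg × 0.75 L/kg = 28.50 L
LD = Vd · C_target = 28.50 × 22 = 627.0 mg
Convert clearance: 4.98 mL/min × 60 min/h ÷ 1000 mL/L = 0.2988 L/h
Infusion rate = 0.2988 L/h × 22 mg/L = 6.574 mg/h

(a) 627 mg; (b) 6.57 mg/h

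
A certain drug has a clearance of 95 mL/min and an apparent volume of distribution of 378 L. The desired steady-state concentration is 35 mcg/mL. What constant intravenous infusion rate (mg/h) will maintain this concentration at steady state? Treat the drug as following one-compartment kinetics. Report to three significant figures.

Convert clearance: 95 mL/min × 60 min/h ÷ 1000 mL/L = 5.700 L/h
R₀ = 5.700 × 35 = 199.5 mg/h

200 mg/h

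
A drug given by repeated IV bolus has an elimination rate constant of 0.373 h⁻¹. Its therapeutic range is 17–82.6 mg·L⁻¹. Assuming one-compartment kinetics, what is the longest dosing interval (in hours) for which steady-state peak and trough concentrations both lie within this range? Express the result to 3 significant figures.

Between IV bolus doses, concentration decays as C = C₀·e^(−kτ), so C_peak/C_trough = e^(kτ).
τ_max = ln(C_peak/C_trough) / k = ln(82.6/17) / 0.3730 = 1.581 / 0.3730 = 4.239 h

4.24 h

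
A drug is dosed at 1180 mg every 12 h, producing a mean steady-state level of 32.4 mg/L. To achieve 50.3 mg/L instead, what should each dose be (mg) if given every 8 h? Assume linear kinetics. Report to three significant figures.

For first-order elimination, Css ∝ F·D/(CL·τ); F and CL are unchanged, so Css ∝ D/τ.
D₂ = D₁ × (Css,target / Css,current) × (τ₂/τ₁) = 1180 × (50.3/32.4) × (8/12) = 1221 mg

1220 mg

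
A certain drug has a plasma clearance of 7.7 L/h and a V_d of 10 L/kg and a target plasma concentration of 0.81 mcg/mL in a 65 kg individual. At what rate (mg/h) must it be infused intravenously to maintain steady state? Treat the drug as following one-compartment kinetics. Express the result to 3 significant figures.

At steady state, infusion rate equals elimination rate: rate in = CL × Css.
Infusion rate = CL · Css = 7.700 L/h × 0.81 mg/L = 6.237 mg/h

6.24 mg/h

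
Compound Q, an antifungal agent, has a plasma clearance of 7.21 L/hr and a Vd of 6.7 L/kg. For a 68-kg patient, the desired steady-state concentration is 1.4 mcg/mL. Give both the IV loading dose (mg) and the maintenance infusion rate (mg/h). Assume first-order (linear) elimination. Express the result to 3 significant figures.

Vd(total) = 68 kg × 6.7 L/kg = 455.6 L
Loading: fill Vd to C_target → 455.6 L × 1.4 mg/L = 637.8 mg
Maintenance: replace elimination → rate = CL × Css = 7.210 × 1.4 = 10.09 mg/h

(a) 638 mg; (b) 10.1 mg/h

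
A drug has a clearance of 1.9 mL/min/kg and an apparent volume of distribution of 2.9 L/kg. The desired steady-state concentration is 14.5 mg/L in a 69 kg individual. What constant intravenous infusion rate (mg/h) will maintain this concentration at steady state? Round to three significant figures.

114 mg/h

CL = 1.9 mL/min/kg × 69 kg = 131.1 mL/min = 131.1 × 60/1000 = 7.866 L/h
At steady state, infusion rate equals elimination rate: rate in = CL × Css.
Rate = CL × Css = 7.866 × 14.5 = 114.1 mg/h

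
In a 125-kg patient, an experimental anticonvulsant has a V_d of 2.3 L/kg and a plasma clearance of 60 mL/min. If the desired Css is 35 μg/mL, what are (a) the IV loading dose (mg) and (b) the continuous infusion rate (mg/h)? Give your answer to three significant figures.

(a) 10100 mg; (b) 126 mg/h

Total Vd = 2.3 × 125 = 287.5 L
Loading: fill Vd to C_target → 287.5 L × 35 mg/L = 10060 mg
CL = 60 mL/min × 60/1000 = 3.600 L/h
Infusion rate = 3.600 L/h × 35 mg/L = 126.0 mg/h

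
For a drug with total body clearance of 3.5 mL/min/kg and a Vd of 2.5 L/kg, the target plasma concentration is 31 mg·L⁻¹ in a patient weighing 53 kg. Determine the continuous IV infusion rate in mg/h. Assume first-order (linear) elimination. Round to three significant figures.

CL = 3.5 mL/min/kg × 53 kg = 185.5 mL/min = 185.5 × 60/1000 = 11.13 L/h
Maintenance depends on clearance, not Vd — rate in must match rate out.
Rate = CL × Css = 11.13 × 31 = 345.0 mg/h

345 mg/h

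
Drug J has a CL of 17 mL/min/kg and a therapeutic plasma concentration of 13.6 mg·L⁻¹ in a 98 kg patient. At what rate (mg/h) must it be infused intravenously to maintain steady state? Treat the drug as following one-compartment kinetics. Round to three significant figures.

CL = 17 mL/min/kg × 98 kg = 1666 mL/min = 1666 × 60/1000 = 99.96 L/h
Rate = CL × Css = 99.96 × 13.6 = 1359 mg/h

1360 mg/h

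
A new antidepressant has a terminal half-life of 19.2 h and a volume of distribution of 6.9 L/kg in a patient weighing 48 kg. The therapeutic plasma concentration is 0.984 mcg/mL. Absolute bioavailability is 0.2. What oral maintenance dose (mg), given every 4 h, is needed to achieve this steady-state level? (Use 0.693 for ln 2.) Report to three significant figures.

235 mg

Vd = 6.9 L/kg × 48 kg = 331.2 L
CL = ln 2 · Vd / t½ = 0.693 × 331.2 / 19.2 = 11.95 L/h
D = CL × Css × τ / F = 11.95 × 0.984 × 4 / 0.2 = 235.2 mg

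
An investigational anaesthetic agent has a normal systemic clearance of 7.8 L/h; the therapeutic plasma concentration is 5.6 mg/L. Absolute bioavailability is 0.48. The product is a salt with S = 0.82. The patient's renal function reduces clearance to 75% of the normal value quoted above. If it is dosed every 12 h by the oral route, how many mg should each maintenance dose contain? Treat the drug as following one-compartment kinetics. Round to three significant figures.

Patient clearance = 0.75 × 7.800 = 5.850 L/h
D = CL × Css × τ / F / S = 5.850 × 5.6 × 12 / 0.48 / 0.82 = 998.8 mg

999 mg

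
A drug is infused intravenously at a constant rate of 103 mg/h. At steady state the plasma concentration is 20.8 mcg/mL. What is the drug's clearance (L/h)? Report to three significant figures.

At steady state, infusion rate = CL × Css, so CL = rate / Css.
CL = 103 / 20.8 = 4.952 L/h

4.95 L/h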